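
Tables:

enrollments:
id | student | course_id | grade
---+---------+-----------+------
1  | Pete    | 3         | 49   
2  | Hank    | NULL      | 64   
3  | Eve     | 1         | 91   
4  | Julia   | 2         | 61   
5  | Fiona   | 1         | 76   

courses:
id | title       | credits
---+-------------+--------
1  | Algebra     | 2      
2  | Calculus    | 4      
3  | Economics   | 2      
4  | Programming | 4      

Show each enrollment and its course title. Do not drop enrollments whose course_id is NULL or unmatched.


LEFT JOIN keeps every row from enrollments (the left table); where course_id has no match in courses, the course columns become NULL. Walk through each enrollment:
  - enrollment 1 (Pete): course_id=3 -> matches Economics
  - enrollment 2 (Hank): course_id=NULL, no match -> kept with NULL
  - enrollment 3 (Eve): course_id=1 -> matches Algebra
  - enrollment 4 (Julia): course_id=2 -> matches Calculus
  - enrollment 5 (Fiona): course_id=1 -> matches Algebra
All 5 rows appear; 1 has NULL course.

SQL:
SELECT a.student, b.title AS course
FROM enrollments a
LEFT JOIN courses b ON a.course_id = b.id

Result:
student | course   
--------+----------
Pete    | Economics
Hank    | NULL     
Eve     | Algebra  
Julia   | Calculus 
Fiona   | Algebra  


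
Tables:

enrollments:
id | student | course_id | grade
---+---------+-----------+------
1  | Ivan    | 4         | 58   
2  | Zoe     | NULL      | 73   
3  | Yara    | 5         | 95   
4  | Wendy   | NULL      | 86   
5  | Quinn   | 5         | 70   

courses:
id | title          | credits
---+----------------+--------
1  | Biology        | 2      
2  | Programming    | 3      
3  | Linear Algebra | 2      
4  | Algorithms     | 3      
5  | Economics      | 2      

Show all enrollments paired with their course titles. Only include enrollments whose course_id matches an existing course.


INNER JOIN keeps only enrollments rows whose course_id matches an id in courses. Walk through each enrollment:
  - enrollment 1 (Ivan): course_id=4 -> matches Algorithms
  - enrollment 2 (Zoe): course_id=NULL, no match -> dropped
  - enrollment 3 (Yara): course_id=5 -> matches Economics
  - enrollment 4 (Wendy): course_id=NULL, no match -> dropped
  - enrollment 5 (Quinn): course_id=5 -> matches Economics
So 2 of 5 rows are dropped.

SQL:
SELECT a.student, b.title AS course
FROM enrollments a
INNER JOIN courses b ON a.course_id = b.id

Result:
student | course    
--------+-----------
Ivan    | Algorithms
Yara    | Economics 
Quinn   | Economics 


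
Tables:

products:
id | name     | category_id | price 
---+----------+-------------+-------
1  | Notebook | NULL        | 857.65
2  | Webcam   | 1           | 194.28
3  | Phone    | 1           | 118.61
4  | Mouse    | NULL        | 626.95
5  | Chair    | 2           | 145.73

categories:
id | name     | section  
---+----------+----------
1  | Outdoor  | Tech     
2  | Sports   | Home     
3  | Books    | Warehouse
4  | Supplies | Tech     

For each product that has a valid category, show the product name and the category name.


INNER JOIN keeps only products rows whose category_id matches an id in categories. Walk through each product:
  - product 1 (Notebook): category_id=NULL, no match -> dropped
  - product 2 (Webcam): category_id=1 -> matches Outdoor
  - product 3 (Phone): category_id=1 -> matches Outdoor
  - product 4 (Mouse): category_id=NULL, no match -> dropped
  - product 5 (Chair): category_id=2 -> matches Sports
So 2 of 5 rows are dropped.

SQL:
SELECT a.name, b.name AS category
FROM products a
INNER JOIN categories b ON a.category_id = b.id

Result:
name   | category
-------+---------
Webcam | Outdoor 
Phone  | Outdoor 
Chair  | Sports  


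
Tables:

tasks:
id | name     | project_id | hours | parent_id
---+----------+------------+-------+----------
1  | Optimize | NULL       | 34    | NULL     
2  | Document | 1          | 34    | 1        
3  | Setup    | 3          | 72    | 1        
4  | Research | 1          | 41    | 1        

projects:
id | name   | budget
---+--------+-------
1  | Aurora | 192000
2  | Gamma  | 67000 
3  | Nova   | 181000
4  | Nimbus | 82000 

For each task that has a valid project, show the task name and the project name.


INNER JOIN keeps only tasks rows whose project_id matches an id in projects. Walk through each task:
  - task 1 (Optimize): project_id=NULL, no match -> dropped
  - task 2 (Document): project_id=1 -> matches Aurora
  - task 3 (Setup): project_id=3 -> matches Nova
  - task 4 (Research): project_id=1 -> matches Aurora
So 1 of 4 rows is dropped.

SQL:
SELECT a.name, b.name AS project
FROM tasks a
INNER JOIN projects b ON a.project_id = b.id

Result:
name     | project
---------+--------
Document | Aurora 
Setup    | Nova   
Research | Aurora 


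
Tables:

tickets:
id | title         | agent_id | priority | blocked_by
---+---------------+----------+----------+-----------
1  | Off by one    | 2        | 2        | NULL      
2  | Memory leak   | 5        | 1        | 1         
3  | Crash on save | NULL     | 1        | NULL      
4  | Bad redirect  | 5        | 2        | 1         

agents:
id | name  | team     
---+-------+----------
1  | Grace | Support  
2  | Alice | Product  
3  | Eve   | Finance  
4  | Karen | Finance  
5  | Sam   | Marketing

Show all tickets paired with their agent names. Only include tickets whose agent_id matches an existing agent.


INNER JOIN keeps only tickets rows whose agent_id matches an id in agents. Walk through each ticket:
  - ticket 1 (Off by one): agent_id=2 -> matches Alice
  - ticket 2 (Memory leak): agent_id=5 -> matches Sam
  - ticket 3 (Crash on save): agent_id=NULL, no match -> dropped
  - ticket 4 (Bad redirect): agent_id=5 -> matches Sam
So 1 of 4 rows is dropped.

SQL:
SELECT a.title, b.name AS agent
FROM tickets a
INNER JOIN agents b ON a.agent_id = b.id

Result:
title        | agent
-------------+------
Off by one   | Alice
Memory leak  | Sam  
Bad redirect | Sam  


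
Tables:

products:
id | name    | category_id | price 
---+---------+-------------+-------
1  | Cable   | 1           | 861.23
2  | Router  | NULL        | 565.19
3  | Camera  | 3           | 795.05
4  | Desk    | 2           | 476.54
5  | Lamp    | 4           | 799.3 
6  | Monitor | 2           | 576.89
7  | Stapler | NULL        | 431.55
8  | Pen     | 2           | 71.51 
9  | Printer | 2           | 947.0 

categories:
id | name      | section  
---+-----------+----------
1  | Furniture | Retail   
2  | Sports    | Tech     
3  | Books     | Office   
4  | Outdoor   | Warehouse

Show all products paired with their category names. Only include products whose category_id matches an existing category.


INNER JOIN keeps only products rows whose category_id matches an id in categories. Walk through each product:
  - product 1 (Cable): category_id=1 -> matches Furniture
  - product 2 (Router): category_id=NULL, no match -> dropped
  - product 3 (Camera): category_id=3 -> matches Books
  - product 4 (Desk): category_id=2 -> matches Sports
  - product 5 (Lamp): category_id=4 -> matches Outdoor
  - product 6 (Monitor): category_id=2 -> matches Sports
  - product 7 (Stapler): category_id=NULL, no match -> dropped
  - product 8 (Pen): category_id=2 -> matches Sports
  - product 9 (Printer): category_id=2 -> matches Sports
So 2 of 9 rows are dropped.

SQL:
SELECT a.name, b.name AS category
FROM products a
INNER JOIN categories b ON a.category_id = b.id

Result:
name    | category 
--------+----------
Cable   | Furniture
Camera  | Books    
Desk    | Sports   
Lamp    | Outdoor  
Monitor | Sports   
Pen     | Sports   
Printer | Sports   


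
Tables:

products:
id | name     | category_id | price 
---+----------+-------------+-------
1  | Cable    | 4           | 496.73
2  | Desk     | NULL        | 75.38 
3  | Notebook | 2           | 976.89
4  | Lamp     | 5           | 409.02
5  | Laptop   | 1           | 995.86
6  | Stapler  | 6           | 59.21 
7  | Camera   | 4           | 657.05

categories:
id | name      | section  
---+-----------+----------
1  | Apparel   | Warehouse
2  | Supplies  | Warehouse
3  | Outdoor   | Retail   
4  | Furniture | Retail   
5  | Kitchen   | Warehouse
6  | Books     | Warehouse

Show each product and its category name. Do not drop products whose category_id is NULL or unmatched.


LEFT JOIN keeps every row from products (the left table); where category_id has no match in categories, the category columns become NULL. Walk through each product:
  - product 1 (Cable): category_id=4 -> matches Furniture
  - product 2 (Desk): category_id=NULL, no match -> kept with NULL
  - product 3 (Notebook): category_id=2 -> matches Supplies
  - product 4 (Lamp): category_id=5 -> matches Kitchen
  - product 5 (Laptop): category_id=1 -> matches Apparel
  - product 6 (Stapler): category_id=6 -> matches Books
  - product 7 (Camera): category_id=4 -> matches Furniture
All 7 rows appear; 1 has NULL category.

SQL:
SELECT a.name, b.name AS category
FROM products a
LEFT JOIN categories b ON a.category_id = b.id

Result:
name     | category 
---------+----------
Cable    | Furniture
Desk     | NULL     
Notebook | Supplies 
Lamp     | Kitchen  
Laptop   | Apparel  
Stapler  | Books    
Camera   | Furniture


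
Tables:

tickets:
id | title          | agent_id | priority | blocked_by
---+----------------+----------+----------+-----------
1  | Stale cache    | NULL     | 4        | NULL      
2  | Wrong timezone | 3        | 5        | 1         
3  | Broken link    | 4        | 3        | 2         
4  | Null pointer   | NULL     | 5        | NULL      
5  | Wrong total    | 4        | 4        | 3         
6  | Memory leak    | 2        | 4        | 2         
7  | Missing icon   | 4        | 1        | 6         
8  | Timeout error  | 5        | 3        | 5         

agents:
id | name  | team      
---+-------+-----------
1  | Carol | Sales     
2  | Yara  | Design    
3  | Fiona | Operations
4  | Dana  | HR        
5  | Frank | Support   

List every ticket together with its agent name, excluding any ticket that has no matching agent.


INNER JOIN keeps only tickets rows whose agent_id matches an id in agents. Walk through each ticket:
  - ticket 1 (Stale cache): agent_id=NULL, no match -> dropped
  - ticket 2 (Wrong timezone): agent_id=3 -> matches Fiona
  - ticket 3 (Broken link): agent_id=4 -> matches Dana
  - ticket 4 (Null pointer): agent_id=NULL, no match -> dropped
  - ticket 5 (Wrong total): agent_id=4 -> matches Dana
  - ticket 6 (Memory leak): agent_id=2 -> matches Yara
  - ticket 7 (Missing icon): agent_id=4 -> matches Dana
  - ticket 8 (Timeout error): agent_id=5 -> matches Frank
So 2 of 8 rows are dropped.

SQL:
SELECT a.title, b.name AS agent
FROM tickets a
INNER JOIN agents b ON a.agent_id = b.id

Result:
title          | agent
---------------+------
Wrong timezone | Fiona
Broken link    | Dana 
Wrong total    | Dana 
Memory leak    | Yara 
Missing icon   | Dana 
Timeout error  | Frank


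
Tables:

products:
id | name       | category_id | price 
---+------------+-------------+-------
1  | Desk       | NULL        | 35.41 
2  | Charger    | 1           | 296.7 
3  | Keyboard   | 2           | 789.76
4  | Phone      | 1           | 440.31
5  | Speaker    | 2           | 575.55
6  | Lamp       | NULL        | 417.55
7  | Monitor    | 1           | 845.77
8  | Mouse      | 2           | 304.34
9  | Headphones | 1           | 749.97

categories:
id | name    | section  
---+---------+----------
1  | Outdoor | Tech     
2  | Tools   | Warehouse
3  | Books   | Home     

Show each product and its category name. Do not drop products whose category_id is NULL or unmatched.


LEFT JOIN keeps every row from products (the left table); where category_id has no match in categories, the category columns become NULL. Walk through each product:
  - product 1 (Desk): category_id=NULL, no match -> kept with NULL
  - product 2 (Charger): category_id=1 -> matches Outdoor
  - product 3 (Keyboard): category_id=2 -> matches Tools
  - product 4 (Phone): category_id=1 -> matches Outdoor
  - product 5 (Speaker): category_id=2 -> matches Tools
  - product 6 (Lamp): category_id=NULL, no match -> kept with NULL
  - product 7 (Monitor): category_id=1 -> matches Outdoor
  - product 8 (Mouse): category_id=2 -> matches Tools
  - product 9 (Headphones): category_id=1 -> matches Outdoor
All 9 rows appear; 2 have NULL category.

SQL:
SELECT a.name, b.name AS category
FROM products a
LEFT JOIN categories b ON a.category_id = b.id

Result:
name       | category
-----------+---------
Desk       | NULL    
Charger    | Outdoor 
Keyboard   | Tools   
Phone      | Outdoor 
Speaker    | Tools   
Lamp       | NULL    
Monitor    | Outdoor 
Mouse      | Tools   
Headphones | Outdoor 


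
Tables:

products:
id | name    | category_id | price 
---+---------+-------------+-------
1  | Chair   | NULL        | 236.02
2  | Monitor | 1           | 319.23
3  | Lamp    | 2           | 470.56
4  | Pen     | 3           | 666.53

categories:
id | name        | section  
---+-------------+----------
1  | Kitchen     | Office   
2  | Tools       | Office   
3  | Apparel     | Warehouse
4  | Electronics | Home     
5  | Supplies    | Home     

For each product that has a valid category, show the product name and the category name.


INNER JOIN keeps only products rows whose category_id matches an id in categories. Walk through each product:
  - product 1 (Chair): category_id=NULL, no match -> dropped
  - product 2 (Monitor): category_id=1 -> matches Kitchen
  - product 3 (Lamp): category_id=2 -> matches Tools
  - product 4 (Pen): category_id=3 -> matches Apparel
So 1 of 4 rows is dropped.

SQL:
SELECT a.name, b.name AS category
FROM products a
INNER JOIN categories b ON a.category_id = b.id

Result:
name    | category
--------+---------
Monitor | Kitchen 
Lamp    | Tools   
Pen     | Apparel 


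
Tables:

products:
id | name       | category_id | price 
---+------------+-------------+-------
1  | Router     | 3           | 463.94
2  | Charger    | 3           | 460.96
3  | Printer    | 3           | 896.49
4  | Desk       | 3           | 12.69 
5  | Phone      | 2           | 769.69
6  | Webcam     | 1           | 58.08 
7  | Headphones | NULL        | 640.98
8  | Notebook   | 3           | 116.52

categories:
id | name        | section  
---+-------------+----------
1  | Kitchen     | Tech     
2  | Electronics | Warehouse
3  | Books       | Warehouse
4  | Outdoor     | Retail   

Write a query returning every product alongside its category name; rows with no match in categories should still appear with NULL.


LEFT JOIN keeps every row from products (the left table); where category_id has no match in categories, the category columns become NULL. Walk through each product:
  - product 1 (Router): category_id=3 -> matches Books
  - product 2 (Charger): category_id=3 -> matches Books
  - product 3 (Printer): category_id=3 -> matches Books
  - product 4 (Desk): category_id=3 -> matches Books
  - product 5 (Phone): category_id=2 -> matches Electronics
  - product 6 (Webcam): category_id=1 -> matches Kitchen
  - product 7 (Headphones): category_id=NULL, no match -> kept with NULL
  - product 8 (Notebook): category_id=3 -> matches Books
All 8 rows appear; 1 has NULL category.

SQL:
SELECT a.name, b.name AS category
FROM products a
LEFT JOIN categories b ON a.category_id = b.id

Result:
name       | category   
-----------+------------
Router     | Books      
Charger    | Books      
Printer    | Books      
Desk       | Books      
Phone      | Electronics
Webcam     | Kitchen    
Headphones | NULL       
Notebook   | Books      


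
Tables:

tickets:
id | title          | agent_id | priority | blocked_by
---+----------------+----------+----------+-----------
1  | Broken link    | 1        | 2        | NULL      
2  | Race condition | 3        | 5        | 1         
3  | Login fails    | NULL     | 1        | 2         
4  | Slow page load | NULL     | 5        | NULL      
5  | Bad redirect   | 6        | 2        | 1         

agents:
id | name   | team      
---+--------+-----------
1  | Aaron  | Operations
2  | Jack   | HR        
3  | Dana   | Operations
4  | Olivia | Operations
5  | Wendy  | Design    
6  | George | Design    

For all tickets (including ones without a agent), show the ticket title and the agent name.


LEFT JOIN keeps every row from tickets (the left table); where agent_id has no match in agents, the agent columns become NULL. Walk through each ticket:
  - ticket 1 (Broken link): agent_id=1 -> matches Aaron
  - ticket 2 (Race condition): agent_id=3 -> matches Dana
  - ticket 3 (Login fails): agent_id=NULL, no match -> kept with NULL
  - ticket 4 (Slow page load): agent_id=NULL, no match -> kept with NULL
  - ticket 5 (Bad redirect): agent_id=6 -> matches George
All 5 rows appear; 2 have NULL agent.

SQL:
SELECT a.title, b.name AS agent
FROM tickets a
LEFT JOIN agents b ON a.agent_id = b.id

Result:
title          | agent 
---------------+-------
Broken link    | Aaron 
Race condition | Dana  
Login fails    | NULL  
Slow page load | NULL  
Bad redirect   | George


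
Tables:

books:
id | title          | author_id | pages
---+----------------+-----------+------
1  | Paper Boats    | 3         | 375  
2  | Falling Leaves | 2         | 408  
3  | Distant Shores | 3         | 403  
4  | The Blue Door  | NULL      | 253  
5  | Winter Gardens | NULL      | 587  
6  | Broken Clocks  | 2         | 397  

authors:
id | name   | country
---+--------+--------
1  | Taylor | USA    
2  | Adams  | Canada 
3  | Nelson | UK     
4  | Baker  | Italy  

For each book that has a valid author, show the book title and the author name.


INNER JOIN keeps only books rows whose author_id matches an id in authors. Walk through each book:
  - book 1 (Paper Boats): author_id=3 -> matches Nelson
  - book 2 (Falling Leaves): author_id=2 -> matches Adams
  - book 3 (Distant Shores): author_id=3 -> matches Nelson
  - book 4 (The Blue Door): author_id=NULL, no match -> dropped
  - book 5 (Winter Gardens): author_id=NULL, no match -> dropped
  - book 6 (Broken Clocks): author_id=2 -> matches Adams
So 2 of 6 rows are dropped.

SQL:
SELECT a.title, b.name AS author
FROM books a
INNER JOIN authors b ON a.author_id = b.id

Result:
title          | author
---------------+-------
Paper Boats    | Nelson
Falling Leaves | Adams 
Distant Shores | Nelson
Broken Clocks  | Adams 


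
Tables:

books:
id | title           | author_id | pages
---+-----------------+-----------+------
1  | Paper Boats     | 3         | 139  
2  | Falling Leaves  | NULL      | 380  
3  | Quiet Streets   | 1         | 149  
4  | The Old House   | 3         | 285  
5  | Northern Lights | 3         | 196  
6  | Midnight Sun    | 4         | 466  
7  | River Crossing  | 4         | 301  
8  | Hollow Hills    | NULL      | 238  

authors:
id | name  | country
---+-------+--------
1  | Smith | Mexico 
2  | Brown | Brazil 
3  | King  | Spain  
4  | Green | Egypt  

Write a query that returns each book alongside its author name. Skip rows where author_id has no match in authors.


INNER JOIN keeps only books rows whose author_id matches an id in authors. Walk through each book:
  - book 1 (Paper Boats): author_id=3 -> matches King
  - book 2 (Falling Leaves): author_id=NULL, no match -> dropped
  - book 3 (Quiet Streets): author_id=1 -> matches Smith
  - book 4 (The Old House): author_id=3 -> matches King
  - book 5 (Northern Lights): author_id=3 -> matches King
  - book 6 (Midnight Sun): author_id=4 -> matches Green
  - book 7 (River Crossing): author_id=4 -> matches Green
  - book 8 (Hollow Hills): author_id=NULL, no match -> dropped
So 2 of 8 rows are dropped.

SQL:
SELECT a.title, b.name AS author
FROM books a
INNER JOIN authors b ON a.author_id = b.id

Result:
title           | author
----------------+-------
Paper Boats     | King  
Quiet Streets   | Smith 
The Old House   | King  
Northern Lights | King  
Midnight Sun    | Green 
River Crossing  | Green 


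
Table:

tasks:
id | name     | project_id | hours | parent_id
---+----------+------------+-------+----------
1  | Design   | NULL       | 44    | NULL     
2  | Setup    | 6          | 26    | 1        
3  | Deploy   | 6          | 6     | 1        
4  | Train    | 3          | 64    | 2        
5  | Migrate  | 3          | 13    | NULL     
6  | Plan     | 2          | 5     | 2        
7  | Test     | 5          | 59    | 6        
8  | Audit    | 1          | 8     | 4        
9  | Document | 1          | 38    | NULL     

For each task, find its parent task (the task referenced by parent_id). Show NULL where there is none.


This is a self-join: tasks is joined to a second copy of itself, matching each row's parent_id to another row's id. Use LEFT JOIN so rows with parent_id=NULL are kept.
  - task 1 (Design): parent_id=NULL -> NULL
  - task 2 (Setup): parent_id=1 -> Design
  - task 3 (Deploy): parent_id=1 -> Design
  - task 4 (Train): parent_id=2 -> Setup
  - task 5 (Migrate): parent_id=NULL -> NULL
  - task 6 (Plan): parent_id=2 -> Setup
  - task 7 (Test): parent_id=6 -> Plan
  - task 8 (Audit): parent_id=4 -> Train
  - task 9 (Document): parent_id=NULL -> NULL

SQL:
SELECT a.name AS item, b.name AS parent
FROM tasks a
LEFT JOIN tasks b ON a.parent_id = b.id

Result:
item     | parent
---------+-------
Design   | NULL  
Setup    | Design
Deploy   | Design
Train    | Setup 
Migrate  | NULL  
Plan     | Setup 
Test     | Plan  
Audit    | Train 
Document | NULL  


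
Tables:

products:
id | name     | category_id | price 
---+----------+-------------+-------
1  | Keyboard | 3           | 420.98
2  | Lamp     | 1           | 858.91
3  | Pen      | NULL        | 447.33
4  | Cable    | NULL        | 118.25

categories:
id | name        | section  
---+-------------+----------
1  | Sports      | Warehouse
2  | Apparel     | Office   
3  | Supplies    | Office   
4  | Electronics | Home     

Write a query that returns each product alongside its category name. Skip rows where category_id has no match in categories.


INNER JOIN keeps only products rows whose category_id matches an id in categories. Walk through each product:
  - product 1 (Keyboard): category_id=3 -> matches Supplies
  - product 2 (Lamp): category_id=1 -> matches Sports
  - product 3 (Pen): category_id=NULL, no match -> dropped
  - product 4 (Cable): category_id=NULL, no match -> dropped
So 2 of 4 rows are dropped.

SQL:
SELECT a.name, b.name AS category
FROM products a
INNER JOIN categories b ON a.category_id = b.id

Result:
name     | category
---------+---------
Keyboard | Supplies
Lamp     | Sports  


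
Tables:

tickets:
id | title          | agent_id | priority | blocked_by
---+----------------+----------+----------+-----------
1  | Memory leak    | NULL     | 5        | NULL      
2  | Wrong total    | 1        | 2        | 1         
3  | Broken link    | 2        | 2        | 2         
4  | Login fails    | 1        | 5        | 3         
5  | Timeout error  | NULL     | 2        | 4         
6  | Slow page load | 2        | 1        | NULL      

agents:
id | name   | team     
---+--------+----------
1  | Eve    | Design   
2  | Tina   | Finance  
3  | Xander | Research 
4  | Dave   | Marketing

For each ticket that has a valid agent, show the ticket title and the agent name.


INNER JOIN keeps only tickets rows whose agent_id matches an id in agents. Walk through each ticket:
  - ticket 1 (Memory leak): agent_id=NULL, no match -> dropped
  - ticket 2 (Wrong total): agent_id=1 -> matches Eve
  - ticket 3 (Broken link): agent_id=2 -> matches Tina
  - ticket 4 (Login fails): agent_id=1 -> matches Eve
  - ticket 5 (Timeout error): agent_id=NULL, no match -> dropped
  - ticket 6 (Slow page load): agent_id=2 -> matches Tina
So 2 of 6 rows are dropped.

SQL:
SELECT a.title, b.name AS agent
FROM tickets a
INNER JOIN agents b ON a.agent_id = b.id

Result:
title          | agent
---------------+------
Wrong total    | Eve  
Broken link    | Tina 
Login fails    | Eve  
Slow page load | Tina 


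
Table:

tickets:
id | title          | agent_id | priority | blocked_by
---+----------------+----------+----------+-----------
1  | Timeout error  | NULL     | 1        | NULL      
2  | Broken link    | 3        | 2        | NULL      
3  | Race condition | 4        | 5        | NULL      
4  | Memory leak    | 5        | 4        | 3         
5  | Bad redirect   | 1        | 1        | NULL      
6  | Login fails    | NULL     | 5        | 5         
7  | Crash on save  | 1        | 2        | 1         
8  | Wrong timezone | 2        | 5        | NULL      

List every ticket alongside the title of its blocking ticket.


This is a self-join: tickets is joined to a second copy of itself, matching each row's blocked_by to another row's id. Use LEFT JOIN so rows with blocked_by=NULL are kept.
  - ticket 1 (Timeout error): blocked_by=NULL -> NULL
  - ticket 2 (Broken link): blocked_by=NULL -> NULL
  - ticket 3 (Race condition): blocked_by=NULL -> NULL
  - ticket 4 (Memory leak): blocked_by=3 -> Race condition
  - ticket 5 (Bad redirect): blocked_by=NULL -> NULL
  - ticket 6 (Login fails): blocked_by=5 -> Bad redirect
  - ticket 7 (Crash on save): blocked_by=1 -> Timeout error
  - ticket 8 (Wrong timezone): blocked_by=NULL -> NULL

SQL:
SELECT a.title AS item, b.title AS blocked_by
FROM tickets a
LEFT JOIN tickets b ON a.blocked_by = b.id

Result:
item           | blocked_by    
---------------+---------------
Timeout error  | NULL          
Broken link    | NULL          
Race condition | NULL          
Memory leak    | Race condition
Bad redirect   | NULL          
Login fails    | Bad redirect  
Crash on save  | Timeout error 
Wrong timezone | NULL          


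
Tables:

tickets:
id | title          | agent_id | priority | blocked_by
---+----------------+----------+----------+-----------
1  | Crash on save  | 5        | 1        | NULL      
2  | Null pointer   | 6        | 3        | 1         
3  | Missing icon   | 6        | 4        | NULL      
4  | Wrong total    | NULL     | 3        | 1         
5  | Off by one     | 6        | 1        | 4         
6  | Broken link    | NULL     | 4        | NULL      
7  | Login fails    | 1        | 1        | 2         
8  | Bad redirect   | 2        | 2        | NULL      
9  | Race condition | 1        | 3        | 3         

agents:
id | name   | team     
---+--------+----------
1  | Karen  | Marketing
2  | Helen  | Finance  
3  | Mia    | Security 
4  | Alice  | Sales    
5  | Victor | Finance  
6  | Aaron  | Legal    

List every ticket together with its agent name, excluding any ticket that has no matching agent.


INNER JOIN keeps only tickets rows whose agent_id matches an id in agents. Walk through each ticket:
  - ticket 1 (Crash on save): agent_id=5 -> matches Victor
  - ticket 2 (Null pointer): agent_id=6 -> matches Aaron
  - ticket 3 (Missing icon): agent_id=6 -> matches Aaron
  - ticket 4 (Wrong total): agent_id=NULL, no match -> dropped
  - ticket 5 (Off by one): agent_id=6 -> matches Aaron
  - ticket 6 (Broken link): agent_id=NULL, no match -> dropped
  - ticket 7 (Login fails): agent_id=1 -> matches Karen
  - ticket 8 (Bad redirect): agent_id=2 -> matches Helen
  - ticket 9 (Race condition): agent_id=1 -> matches Karen
So 2 of 9 rows are dropped.

SQL:
SELECT a.title, b.name AS agent
FROM tickets a
INNER JOIN agents b ON a.agent_id = b.id

Result:
title          | agent 
---------------+-------
Crash on save  | Victor
Null pointer   | Aaron 
Missing icon   | Aaron 
Off by one     | Aaron 
Login fails    | Karen 
Bad redirect   | Helen 
Race condition | Karen 


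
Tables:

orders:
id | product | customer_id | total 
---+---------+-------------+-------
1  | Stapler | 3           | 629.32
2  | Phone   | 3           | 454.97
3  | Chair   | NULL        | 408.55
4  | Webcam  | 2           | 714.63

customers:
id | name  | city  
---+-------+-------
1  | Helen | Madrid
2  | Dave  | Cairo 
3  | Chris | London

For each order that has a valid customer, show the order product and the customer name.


INNER JOIN keeps only orders rows whose customer_id matches an id in customers. Walk through each order:
  - order 1 (Stapler): customer_id=3 -> matches Chris
  - order 2 (Phone): customer_id=3 -> matches Chris
  - order 3 (Chair): customer_id=NULL, no match -> dropped
  - order 4 (Webcam): customer_id=2 -> matches Dave
So 1 of 4 rows is dropped.

SQL:
SELECT a.product, b.name AS customer
FROM orders a
INNER JOIN customers b ON a.customer_id = b.id

Result:
product | customer
--------+---------
Stapler | Chris   
Phone   | Chris   
Webcam  | Dave    


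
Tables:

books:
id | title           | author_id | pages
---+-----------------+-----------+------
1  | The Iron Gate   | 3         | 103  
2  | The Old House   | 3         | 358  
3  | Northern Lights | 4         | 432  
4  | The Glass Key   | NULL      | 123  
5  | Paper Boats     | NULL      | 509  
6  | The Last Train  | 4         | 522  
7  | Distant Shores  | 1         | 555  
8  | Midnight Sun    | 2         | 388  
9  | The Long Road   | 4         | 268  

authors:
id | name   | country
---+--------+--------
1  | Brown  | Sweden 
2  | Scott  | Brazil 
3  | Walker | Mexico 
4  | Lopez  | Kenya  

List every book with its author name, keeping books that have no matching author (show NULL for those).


LEFT JOIN keeps every row from books (the left table); where author_id has no match in authors, the author columns become NULL. Walk through each book:
  - book 1 (The Iron Gate): author_id=3 -> matches Walker
  - book 2 (The Old House): author_id=3 -> matches Walker
  - book 3 (Northern Lights): author_id=4 -> matches Lopez
  - book 4 (The Glass Key): author_id=NULL, no match -> kept with NULL
  - book 5 (Paper Boats): author_id=NULL, no match -> kept with NULL
  - book 6 (The Last Train): author_id=4 -> matches Lopez
  - book 7 (Distant Shores): author_id=1 -> matches Brown
  - book 8 (Midnight Sun): author_id=2 -> matches Scott
  - book 9 (The Long Road): author_id=4 -> matches Lopez
All 9 rows appear; 2 have NULL author.

SQL:
SELECT a.title, b.name AS author
FROM books a
LEFT JOIN authors b ON a.author_id = b.id

Result:
title           | author
----------------+-------
The Iron Gate   | Walker
The Old House   | Walker
Northern Lights | Lopez 
The Glass Key   | NULL  
Paper Boats     | NULL  
The Last Train  | Lopez 
Distant Shores  | Brown 
Midnight Sun    | Scott 
The Long Road   | Lopez 


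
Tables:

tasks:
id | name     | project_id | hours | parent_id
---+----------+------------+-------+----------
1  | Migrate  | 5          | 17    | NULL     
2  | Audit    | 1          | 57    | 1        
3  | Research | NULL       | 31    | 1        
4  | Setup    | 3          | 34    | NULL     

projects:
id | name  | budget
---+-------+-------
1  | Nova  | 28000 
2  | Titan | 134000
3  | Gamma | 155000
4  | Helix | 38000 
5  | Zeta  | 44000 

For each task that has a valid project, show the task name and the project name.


INNER JOIN keeps only tasks rows whose project_id matches an id in projects. Walk through each task:
  - task 1 (Migrate): project_id=5 -> matches Zeta
  - task 2 (Audit): project_id=1 -> matches Nova
  - task 3 (Research): project_id=NULL, no match -> dropped
  - task 4 (Setup): project_id=3 -> matches Gamma
So 1 of 4 rows is dropped.

SQL:
SELECT a.name, b.name AS project
FROM tasks a
INNER JOIN projects b ON a.project_id = b.id

Result:
name    | project
--------+--------
Migrate | Zeta   
Audit   | Nova   
Setup   | Gamma  


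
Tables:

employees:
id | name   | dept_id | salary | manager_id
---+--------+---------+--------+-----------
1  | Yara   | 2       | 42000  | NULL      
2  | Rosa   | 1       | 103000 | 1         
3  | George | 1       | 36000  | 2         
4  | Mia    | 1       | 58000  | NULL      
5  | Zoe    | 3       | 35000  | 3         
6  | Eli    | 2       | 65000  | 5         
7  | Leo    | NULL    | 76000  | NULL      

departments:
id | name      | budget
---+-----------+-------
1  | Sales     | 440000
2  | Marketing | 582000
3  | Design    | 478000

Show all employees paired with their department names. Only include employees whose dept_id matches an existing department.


INNER JOIN keeps only employees rows whose dept_id matches an id in departments. Walk through each employee:
  - employee 1 (Yara): dept_id=2 -> matches Marketing
  - employee 2 (Rosa): dept_id=1 -> matches Sales
  - employee 3 (George): dept_id=1 -> matches Sales
  - employee 4 (Mia): dept_id=1 -> matches Sales
  - employee 5 (Zoe): dept_id=3 -> matches Design
  - employee 6 (Eli): dept_id=2 -> matches Marketing
  - employee 7 (Leo): dept_id=NULL, no match -> dropped
So 1 of 7 rows is dropped.

SQL:
SELECT a.name, b.name AS department
FROM employees a
INNER JOIN departments b ON a.dept_id = b.id

Result:
name   | department
-------+-----------
Yara   | Marketing 
Rosa   | Sales     
George | Sales     
Mia    | Sales     
Zoe    | Design    
Eli    | Marketing 


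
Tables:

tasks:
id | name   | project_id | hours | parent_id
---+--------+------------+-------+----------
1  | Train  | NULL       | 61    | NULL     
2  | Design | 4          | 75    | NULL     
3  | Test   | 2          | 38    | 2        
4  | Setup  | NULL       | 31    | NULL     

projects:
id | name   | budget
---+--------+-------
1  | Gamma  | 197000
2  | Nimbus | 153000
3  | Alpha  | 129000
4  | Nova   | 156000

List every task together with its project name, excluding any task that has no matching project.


INNER JOIN keeps only tasks rows whose project_id matches an id in projects. Walk through each task:
  - task 1 (Train): project_id=NULL, no match -> dropped
  - task 2 (Design): project_id=4 -> matches Nova
  - task 3 (Test): project_id=2 -> matches Nimbus
  - task 4 (Setup): project_id=NULL, no match -> dropped
So 2 of 4 rows are dropped.

SQL:
SELECT a.name, b.name AS project
FROM tasks a
INNER JOIN projects b ON a.project_id = b.id

Result:
name   | project
-------+--------
Design | Nova   
Test   | Nimbus 


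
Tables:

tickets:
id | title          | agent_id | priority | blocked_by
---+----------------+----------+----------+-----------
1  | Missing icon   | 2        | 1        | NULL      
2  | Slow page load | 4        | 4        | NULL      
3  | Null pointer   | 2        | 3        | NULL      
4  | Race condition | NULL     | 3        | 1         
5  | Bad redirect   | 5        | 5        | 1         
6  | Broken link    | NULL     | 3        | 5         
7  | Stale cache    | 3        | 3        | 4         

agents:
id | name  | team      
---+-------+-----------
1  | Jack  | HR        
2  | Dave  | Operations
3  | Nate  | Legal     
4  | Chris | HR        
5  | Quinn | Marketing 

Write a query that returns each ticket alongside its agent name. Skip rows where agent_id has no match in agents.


INNER JOIN keeps only tickets rows whose agent_id matches an id in agents. Walk through each ticket:
  - ticket 1 (Missing icon): agent_id=2 -> matches Dave
  - ticket 2 (Slow page load): agent_id=4 -> matches Chris
  - ticket 3 (Null pointer): agent_id=2 -> matches Dave
  - ticket 4 (Race condition): agent_id=NULL, no match -> dropped
  - ticket 5 (Bad redirect): agent_id=5 -> matches Quinn
  - ticket 6 (Broken link): agent_id=NULL, no match -> dropped
  - ticket 7 (Stale cache): agent_id=3 -> matches Nate
So 2 of 7 rows are dropped.

SQL:
SELECT a.title, b.name AS agent
FROM tickets a
INNER JOIN agents b ON a.agent_id = b.id

Result:
title          | agent
---------------+------
Missing icon   | Dave 
Slow page load | Chris
Null pointer   | Dave 
Bad redirect   | Quinn
Stale cache    | Nate 


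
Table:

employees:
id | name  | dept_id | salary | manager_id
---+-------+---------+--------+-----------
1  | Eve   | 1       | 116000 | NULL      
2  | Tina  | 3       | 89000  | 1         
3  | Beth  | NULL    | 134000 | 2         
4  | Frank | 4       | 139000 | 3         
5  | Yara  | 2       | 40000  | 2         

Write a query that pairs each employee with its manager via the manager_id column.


This is a self-join: employees is joined to a second copy of itself, matching each row's manager_id to another row's id. Use LEFT JOIN so rows with manager_id=NULL are kept.
  - employee 1 (Eve): manager_id=NULL -> NULL
  - employee 2 (Tina): manager_id=1 -> Eve
  - employee 3 (Beth): manager_id=2 -> Tina
  - employee 4 (Frank): manager_id=3 -> Beth
  - employee 5 (Yara): manager_id=2 -> Tina

SQL:
SELECT a.name AS item, b.name AS manager
FROM employees a
LEFT JOIN employees b ON a.manager_id = b.id

Result:
item  | manager
------+--------
Eve   | NULL   
Tina  | Eve    
Beth  | Tina   
Frank | Beth   
Yara  | Tina   


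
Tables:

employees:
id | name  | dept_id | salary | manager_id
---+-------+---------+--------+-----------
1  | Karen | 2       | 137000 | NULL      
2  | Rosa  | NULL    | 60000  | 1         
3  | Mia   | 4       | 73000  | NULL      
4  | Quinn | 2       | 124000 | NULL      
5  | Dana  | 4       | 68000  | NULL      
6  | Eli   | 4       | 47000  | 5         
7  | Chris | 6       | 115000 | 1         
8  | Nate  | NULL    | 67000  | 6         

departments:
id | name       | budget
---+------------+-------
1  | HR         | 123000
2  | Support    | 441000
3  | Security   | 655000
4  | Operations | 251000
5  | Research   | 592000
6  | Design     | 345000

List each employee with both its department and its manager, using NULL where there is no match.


Two LEFT JOINs from the same base table employees: one to departments via dept_id, one to employees itself via manager_id. Both are LEFT so every employee is preserved.
Match against departments:
  - employee 1 (Karen): dept_id=2 -> matches Support
  - employee 2 (Rosa): dept_id=NULL, no match -> kept with NULL
  - employee 3 (Mia): dept_id=4 -> matches Operations
  - employee 4 (Quinn): dept_id=2 -> matches Support
  - employee 5 (Dana): dept_id=4 -> matches Operations
  - employee 6 (Eli): dept_id=4 -> matches Operations
  - employee 7 (Chris): dept_id=6 -> matches Design
  - employee 8 (Nate): dept_id=NULL, no match -> kept with NULL
Match against employees (self):
  - employee 1 (Karen): manager_id=NULL -> NULL
  - employee 2 (Rosa): manager_id=1 -> Karen
  - employee 3 (Mia): manager_id=NULL -> NULL
  - employee 4 (Quinn): manager_id=NULL -> NULL
  - employee 5 (Dana): manager_id=NULL -> NULL
  - employee 6 (Eli): manager_id=5 -> Dana
  - employee 7 (Chris): manager_id=1 -> Karen
  - employee 8 (Nate): manager_id=6 -> Eli

SQL:
SELECT a.name, b.name AS department, c.name AS manager
FROM employees a
LEFT JOIN departments b ON a.dept_id = b.id
LEFT JOIN employees c ON a.manager_id = c.id

Result:
name  | department | manager
------+------------+--------
Karen | Support    | NULL   
Rosa  | NULL       | Karen  
Mia   | Operations | NULL   
Quinn | Support    | NULL   
Dana  | Operations | NULL   
Eli   | Operations | Dana   
Chris | Design     | Karen  
Nate  | NULL       | Eli    


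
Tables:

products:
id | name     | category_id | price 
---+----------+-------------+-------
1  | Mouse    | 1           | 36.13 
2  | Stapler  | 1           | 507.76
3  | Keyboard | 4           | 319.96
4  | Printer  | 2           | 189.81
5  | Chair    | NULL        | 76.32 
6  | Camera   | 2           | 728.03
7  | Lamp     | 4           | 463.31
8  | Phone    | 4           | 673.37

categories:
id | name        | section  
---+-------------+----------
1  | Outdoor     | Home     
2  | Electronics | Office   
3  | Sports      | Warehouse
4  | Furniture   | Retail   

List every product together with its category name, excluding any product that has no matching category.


INNER JOIN keeps only products rows whose category_id matches an id in categories. Walk through each product:
  - product 1 (Mouse): category_id=1 -> matches Outdoor
  - product 2 (Stapler): category_id=1 -> matches Outdoor
  - product 3 (Keyboard): category_id=4 -> matches Furniture
  - product 4 (Printer): category_id=2 -> matches Electronics
  - product 5 (Chair): category_id=NULL, no match -> dropped
  - product 6 (Camera): category_id=2 -> matches Electronics
  - product 7 (Lamp): category_id=4 -> matches Furniture
  - product 8 (Phone): category_id=4 -> matches Furniture
So 1 of 8 rows is dropped.

SQL:
SELECT a.name, b.name AS category
FROM products a
INNER JOIN categories b ON a.category_id = b.id

Result:
name     | category   
---------+------------
Mouse    | Outdoor    
Stapler  | Outdoor    
Keyboard | Furniture  
Printer  | Electronics
Camera   | Electronics
Lamp     | Furniture  
Phone    | Furniture  
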